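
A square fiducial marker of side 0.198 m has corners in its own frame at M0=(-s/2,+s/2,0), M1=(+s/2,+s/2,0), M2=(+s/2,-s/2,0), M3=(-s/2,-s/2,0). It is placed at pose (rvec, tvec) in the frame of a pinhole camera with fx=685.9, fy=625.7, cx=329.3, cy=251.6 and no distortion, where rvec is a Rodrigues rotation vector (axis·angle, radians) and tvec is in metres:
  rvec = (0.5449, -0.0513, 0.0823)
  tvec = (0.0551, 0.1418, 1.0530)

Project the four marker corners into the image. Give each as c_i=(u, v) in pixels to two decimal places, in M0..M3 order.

Intrinsics K: fx=685.9, fy=625.7, cx=329.3, cy=251.6
Marker side s = 0.198 m; corners in marker frame (Z=0):
  M0 = (-0.0990, +0.0990, 0)
  M1 = (+0.0990, +0.0990, 0)
  M2 = (+0.0990, -0.0990, 0)
  M3 = (-0.0990, -0.0990, 0)
rvec = (0.5449, -0.0513, 0.0823), |rvec| = θ = 0.55346 rad = 31.711°
Rodrigues: sinθ=0.52564, 1−cosθ=0.14929; R = I + sinθ·[k]× + (1−cosθ)·[k]×²:
    [+0.99542 -0.09179 -0.02686]
    [+0.06454 +0.85199 -0.51956]
    [+0.07058 +0.51545 +0.85401]
t = (0.0551, 0.1418, 1.0530) m
M0: Pc = R·M0+t = (-0.05253, +0.21976, +1.09704); u = 685.9·(-0.05253)/1.09704 + 329.3 = 296.4550, v = 625.7·(+0.21976)/1.09704 + 251.6 = 376.9393
M1: Pc = R·M1+t = (+0.14456, +0.23254, +1.11102); u = 685.9·(+0.14456)/1.11102 + 329.3 = 418.5456, v = 625.7·(+0.23254)/1.11102 + 251.6 = 382.5595
M2: Pc = R·M2+t = (+0.16273, +0.06384, +1.00896); u = 685.9·(+0.16273)/1.00896 + 329.3 = 439.9276, v = 625.7·(+0.06384)/1.00896 + 251.6 = 291.1914
M3: Pc = R·M3+t = (-0.03436, +0.05106, +0.99498); u = 685.9·(-0.03436)/0.99498 + 329.3 = 305.6141, v = 625.7·(+0.05106)/0.99498 + 251.6 = 283.7115

c0=(296.45, 376.94) c1=(418.55, 382.56) c2=(439.93, 291.19) c3=(305.61, 283.71)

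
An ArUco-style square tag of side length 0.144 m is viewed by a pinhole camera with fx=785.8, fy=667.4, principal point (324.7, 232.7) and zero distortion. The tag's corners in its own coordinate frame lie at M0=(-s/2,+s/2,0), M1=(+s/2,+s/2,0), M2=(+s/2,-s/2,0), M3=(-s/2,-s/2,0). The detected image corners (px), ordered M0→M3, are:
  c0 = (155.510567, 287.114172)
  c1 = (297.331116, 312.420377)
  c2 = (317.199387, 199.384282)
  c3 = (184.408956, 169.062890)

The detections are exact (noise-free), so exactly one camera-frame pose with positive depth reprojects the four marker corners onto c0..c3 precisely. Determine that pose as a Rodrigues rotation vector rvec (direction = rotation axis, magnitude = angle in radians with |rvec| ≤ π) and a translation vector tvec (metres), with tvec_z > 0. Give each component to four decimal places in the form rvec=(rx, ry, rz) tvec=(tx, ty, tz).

rvec=(-0.2829, -0.3514, 0.1919) tvec=(-0.0840, 0.0095, 0.7882)

Intrinsics K: fx=785.8, fy=667.4, cx=324.7, cy=232.7
Marker side s = 0.144 m; corners in marker frame (Z=0):
  M0 = (-0.0720, +0.0720, 0)
  M1 = (+0.0720, +0.0720, 0)
  M2 = (+0.0720, -0.0720, 0)
  M3 = (-0.0720, -0.0720, 0)
Detected image corners:
  c0 = (155.510567, 287.114172) px
  c1 = (297.331116, 312.420377) px
  c2 = (317.199387, 199.384282) px
  c3 = (184.408956, 169.062890) px
Planar DLT: solve 8×8 A·h = b for H (H[2,2]=1):
  H  [+1046.77022 -260.69891 +240.90193]
  H  [+289.10349 +708.32325 +240.78212]
  H  [+0.39450 -0.38666 +1.00000]
B = K⁻¹H; ‖b₁‖=1.268784, ‖b₂‖=1.268784; λ = 2/(‖b₁‖+‖b₂‖) = 0.788156, sign → tz>0 ⇒ λ=+0.788156
r₁ = λ·B[:,0] = (+0.92143,+0.23300,+0.31093); r₂ = λ·B[:,1] = (-0.13556,+0.94274,-0.30474)
r₃ = r₁×r₂ = (-0.36413,+0.23865,+0.90025); SVD([r₁ r₂ r₃]) → R = UVᵀ:
  R  [+0.92143 -0.13556 -0.36413]
  R  [+0.23300 +0.94274 +0.23865]
  R  [+0.31093 -0.30474 +0.90025]
t = (-0.08405, +0.00954, +0.78816) m
tr R = 2.764421; θ = arccos((tr R − 1)/2) = 0.490260 rad = 28.090°
axis k = ((R−Rᵀ)₃₂, (R−Rᵀ)₁₃, (R−Rᵀ)₂₁) / (2 sinθ) = (-0.577032, -0.716842, +0.391372)
rvec = θ·k = (-0.282896, -0.351439, +0.191874)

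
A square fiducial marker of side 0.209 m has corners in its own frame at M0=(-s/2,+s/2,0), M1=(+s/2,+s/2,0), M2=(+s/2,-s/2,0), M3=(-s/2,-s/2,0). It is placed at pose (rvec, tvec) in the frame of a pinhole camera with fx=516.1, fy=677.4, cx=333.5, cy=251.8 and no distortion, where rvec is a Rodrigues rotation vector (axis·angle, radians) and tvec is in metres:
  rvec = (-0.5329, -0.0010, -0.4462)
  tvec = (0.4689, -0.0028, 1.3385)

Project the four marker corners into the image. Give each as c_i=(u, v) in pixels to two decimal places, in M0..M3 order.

Intrinsics K: fx=516.1, fy=677.4, cx=333.5, cy=251.8
Marker side s = 0.209 m; corners in marker frame (Z=0):
  M0 = (-0.1045, +0.1045, 0)
  M1 = (+0.1045, +0.1045, 0)
  M2 = (+0.1045, -0.1045, 0)
  M3 = (-0.1045, -0.1045, 0)
rvec = (-0.5329, -0.0010, -0.4462), |rvec| = θ = 0.69504 rad = 39.823°
Rodrigues: sinθ=0.64041, 1−cosθ=0.23197; R = I + sinθ·[k]× + (1−cosθ)·[k]×²:
    [+0.90440 +0.41139 +0.11326]
    [-0.41088 +0.76803 +0.49123]
    [+0.11510 -0.49080 +0.86363]
t = (0.4689, -0.0028, 1.3385) m
M0: Pc = R·M0+t = (+0.41738, +0.12040, +1.27518); u = 516.1·(+0.41738)/1.27518 + 333.5 = 502.4250, v = 677.4·(+0.12040)/1.27518 + 251.8 = 315.7564
M1: Pc = R·M1+t = (+0.60640, +0.03452, +1.29924); u = 516.1·(+0.60640)/1.29924 + 333.5 = 574.3816, v = 677.4·(+0.03452)/1.29924 + 251.8 = 269.7994
M2: Pc = R·M2+t = (+0.52042, -0.12600, +1.40182); u = 516.1·(+0.52042)/1.40182 + 333.5 = 525.1001, v = 677.4·(-0.12600)/1.40182 + 251.8 = 190.9151
M3: Pc = R·M3+t = (+0.33140, -0.04012, +1.37776); u = 516.1·(+0.33140)/1.37776 + 333.5 = 457.6404, v = 677.4·(-0.04012)/1.37776 + 251.8 = 232.0731

c0=(502.42, 315.76) c1=(574.38, 269.80) c2=(525.10, 190.92) c3=(457.64, 232.07)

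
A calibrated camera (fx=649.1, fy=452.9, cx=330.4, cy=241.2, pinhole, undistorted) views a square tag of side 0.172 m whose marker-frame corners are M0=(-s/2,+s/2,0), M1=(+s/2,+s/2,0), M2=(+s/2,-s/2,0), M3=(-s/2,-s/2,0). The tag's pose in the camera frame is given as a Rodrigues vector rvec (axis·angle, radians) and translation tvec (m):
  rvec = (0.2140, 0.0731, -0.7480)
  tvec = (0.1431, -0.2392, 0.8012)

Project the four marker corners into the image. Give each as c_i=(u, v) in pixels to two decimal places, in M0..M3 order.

Intrinsics K: fx=649.1, fy=452.9, cx=330.4, cy=241.2
Marker side s = 0.172 m; corners in marker frame (Z=0):
  M0 = (-0.0860, +0.0860, 0)
  M1 = (+0.0860, +0.0860, 0)
  M2 = (+0.0860, -0.0860, 0)
  M3 = (-0.0860, -0.0860, 0)
rvec = (0.2140, 0.0731, -0.7480), |rvec| = θ = 0.78144 rad = 44.773°
Rodrigues: sinθ=0.70430, 1−cosθ=0.29010; R = I + sinθ·[k]× + (1−cosθ)·[k]×²:
    [+0.73166 +0.68160 -0.01016]
    [-0.66673 +0.71244 -0.21885]
    [-0.14193 +0.16690 +0.97571]
t = (0.1431, -0.2392, 0.8012) m
M0: Pc = R·M0+t = (+0.13879, -0.12059, +0.82776); u = 649.1·(+0.13879)/0.82776 + 330.4 = 439.2379, v = 452.9·(-0.12059)/0.82776 + 241.2 = 175.2198
M1: Pc = R·M1+t = (+0.26464, -0.23527, +0.80335); u = 649.1·(+0.26464)/0.80335 + 330.4 = 544.2274, v = 452.9·(-0.23527)/0.80335 + 241.2 = 108.5633
M2: Pc = R·M2+t = (+0.14741, -0.35781, +0.77464); u = 649.1·(+0.14741)/0.77464 + 330.4 = 453.9164, v = 452.9·(-0.35781)/0.77464 + 241.2 = 32.0041
M3: Pc = R·M3+t = (+0.02156, -0.24313, +0.79905); u = 649.1·(+0.02156)/0.79905 + 330.4 = 347.9141, v = 452.9·(-0.24313)/0.79905 + 241.2 = 103.3943

c0=(439.24, 175.22) c1=(544.23, 108.56) c2=(453.92, 32.00) c3=(347.91, 103.39)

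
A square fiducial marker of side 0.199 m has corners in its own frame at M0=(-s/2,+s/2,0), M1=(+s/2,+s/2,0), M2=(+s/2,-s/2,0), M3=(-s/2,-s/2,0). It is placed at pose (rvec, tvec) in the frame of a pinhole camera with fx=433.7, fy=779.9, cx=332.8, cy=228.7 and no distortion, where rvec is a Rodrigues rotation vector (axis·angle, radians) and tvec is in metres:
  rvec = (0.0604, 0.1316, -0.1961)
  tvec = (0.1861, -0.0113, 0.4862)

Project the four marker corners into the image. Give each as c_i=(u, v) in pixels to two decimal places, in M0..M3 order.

Intrinsics K: fx=433.7, fy=779.9, cx=332.8, cy=228.7
Marker side s = 0.199 m; corners in marker frame (Z=0):
  M0 = (-0.0995, +0.0995, 0)
  M1 = (+0.0995, +0.0995, 0)
  M2 = (+0.0995, -0.0995, 0)
  M3 = (-0.0995, -0.0995, 0)
rvec = (0.0604, 0.1316, -0.1961), |rvec| = θ = 0.24377 rad = 13.967°
Rodrigues: sinθ=0.24136, 1−cosθ=0.02956; R = I + sinθ·[k]× + (1−cosθ)·[k]×²:
    [+0.97225 +0.19812 +0.12441]
    [-0.19021 +0.97905 -0.07264]
    [-0.13619 +0.04696 +0.98957]
t = (0.1861, -0.0113, 0.4862) m
M0: Pc = R·M0+t = (+0.10907, +0.10504, +0.50442); u = 433.7·(+0.10907)/0.50442 + 332.8 = 426.5808, v = 779.9·(+0.10504)/0.50442 + 228.7 = 391.1067
M1: Pc = R·M1+t = (+0.30255, +0.06719, +0.47732); u = 433.7·(+0.30255)/0.47732 + 332.8 = 607.7020, v = 779.9·(+0.06719)/0.47732 + 228.7 = 338.4822
M2: Pc = R·M2+t = (+0.26313, -0.12764, +0.46798); u = 433.7·(+0.26313)/0.46798 + 332.8 = 576.6541, v = 779.9·(-0.12764)/0.46798 + 228.7 = 15.9805
M3: Pc = R·M3+t = (+0.06965, -0.08979, +0.49508); u = 433.7·(+0.06965)/0.49508 + 332.8 = 393.8135, v = 779.9·(-0.08979)/0.49508 + 228.7 = 87.2534

c0=(426.58, 391.11) c1=(607.70, 338.48) c2=(576.65, 15.98) c3=(393.81, 87.25)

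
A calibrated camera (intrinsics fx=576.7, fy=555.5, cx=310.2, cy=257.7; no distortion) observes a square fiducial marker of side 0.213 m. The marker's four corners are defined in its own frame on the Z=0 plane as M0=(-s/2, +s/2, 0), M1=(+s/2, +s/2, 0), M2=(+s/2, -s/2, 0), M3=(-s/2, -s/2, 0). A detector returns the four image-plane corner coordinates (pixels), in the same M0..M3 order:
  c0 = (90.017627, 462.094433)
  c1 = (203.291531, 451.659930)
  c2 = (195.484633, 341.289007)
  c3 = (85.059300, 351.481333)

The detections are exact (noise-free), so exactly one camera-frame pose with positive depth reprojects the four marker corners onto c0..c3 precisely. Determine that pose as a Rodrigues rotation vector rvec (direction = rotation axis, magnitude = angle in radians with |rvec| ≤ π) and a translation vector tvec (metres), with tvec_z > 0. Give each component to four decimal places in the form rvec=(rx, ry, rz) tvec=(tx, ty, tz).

rvec=(-0.1309, 0.0072, -0.0955) tvec=(-0.3161, 0.2818, 1.0931)

Intrinsics K: fx=576.7, fy=555.5, cx=310.2, cy=257.7
Marker side s = 0.213 m; corners in marker frame (Z=0):
  M0 = (-0.1065, +0.1065, 0)
  M1 = (+0.1065, +0.1065, 0)
  M2 = (+0.1065, -0.1065, 0)
  M3 = (-0.1065, -0.1065, 0)
Detected image corners:
  c0 = (90.017627, 462.094433) px
  c1 = (203.291531, 451.659930) px
  c2 = (195.484633, 341.289007) px
  c3 = (85.059300, 351.481333) px
Planar DLT: solve 8×8 A·h = b for H (H[2,2]=1):
  H  [+524.90626 +12.81825 +143.41750]
  H  [-48.76026 +470.73972 +400.92844]
  H  [-0.00087 -0.11952 +1.00000]
B = K⁻¹H; ‖b₁‖=0.914838, ‖b₂‖=0.914838; λ = 2/(‖b₁‖+‖b₂‖) = 1.093090, sign → tz>0 ⇒ λ=+1.093090
r₁ = λ·B[:,0] = (+0.99543,-0.09551,-0.00095); r₂ = λ·B[:,1] = (+0.09457,+0.98691,-0.13064)
r₃ = r₁×r₂ = (+0.01341,+0.12996,+0.99143); SVD([r₁ r₂ r₃]) → R = UVᵀ:
  R  [+0.99543 +0.09457 +0.01341]
  R  [-0.09551 +0.98691 +0.12996]
  R  [-0.00095 -0.13064 +0.99143]
t = (-0.31612, +0.28184, +1.09309) m
tr R = 2.973766; θ = arccos((tr R − 1)/2) = 0.162147 rad = 9.290°
axis k = ((R−Rᵀ)₃₂, (R−Rᵀ)₁₃, (R−Rᵀ)₂₁) / (2 sinθ) = (-0.807126, +0.044469, -0.588702)
rvec = θ·k = (-0.130873, +0.007211, -0.095456)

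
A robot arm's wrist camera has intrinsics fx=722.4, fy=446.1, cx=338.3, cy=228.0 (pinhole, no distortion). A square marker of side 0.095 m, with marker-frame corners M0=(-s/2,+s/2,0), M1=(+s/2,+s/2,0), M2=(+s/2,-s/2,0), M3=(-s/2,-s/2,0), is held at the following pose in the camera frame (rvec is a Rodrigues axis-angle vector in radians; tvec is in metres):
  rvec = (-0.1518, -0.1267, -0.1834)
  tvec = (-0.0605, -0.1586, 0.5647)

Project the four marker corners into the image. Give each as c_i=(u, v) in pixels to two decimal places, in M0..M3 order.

c0=(210.24, 143.65) c1=(331.76, 132.74) c2=(309.26, 63.64) c3=(190.04, 72.68)

Intrinsics K: fx=722.4, fy=446.1, cx=338.3, cy=228.0
Marker side s = 0.095 m; corners in marker frame (Z=0):
  M0 = (-0.0475, +0.0475, 0)
  M1 = (+0.0475, +0.0475, 0)
  M2 = (+0.0475, -0.0475, 0)
  M3 = (-0.0475, -0.0475, 0)
rvec = (-0.1518, -0.1267, -0.1834), |rvec| = θ = 0.26969 rad = 15.452°
Rodrigues: sinθ=0.26643, 1−cosθ=0.03615; R = I + sinθ·[k]× + (1−cosθ)·[k]×²:
    [+0.97531 +0.19074 -0.11133]
    [-0.17163 +0.97183 +0.16151]
    [+0.13901 -0.13842 +0.98057]
t = (-0.0605, -0.1586, 0.5647) m
M0: Pc = R·M0+t = (-0.09777, -0.10429, +0.55152); u = 722.4·(-0.09777)/0.55152 + 338.3 = 210.2423, v = 446.1·(-0.10429)/0.55152 + 228.0 = 143.6483
M1: Pc = R·M1+t = (-0.00511, -0.12059, +0.56473); u = 722.4·(-0.00511)/0.56473 + 338.3 = 331.7599, v = 446.1·(-0.12059)/0.56473 + 228.0 = 132.7412
M2: Pc = R·M2+t = (-0.02323, -0.21291, +0.57788); u = 722.4·(-0.02323)/0.57788 + 338.3 = 309.2563, v = 446.1·(-0.21291)/0.57788 + 228.0 = 63.6381
M3: Pc = R·M3+t = (-0.11589, -0.19661, +0.56467); u = 722.4·(-0.11589)/0.56467 + 338.3 = 190.0423, v = 446.1·(-0.19661)/0.56467 + 228.0 = 72.6751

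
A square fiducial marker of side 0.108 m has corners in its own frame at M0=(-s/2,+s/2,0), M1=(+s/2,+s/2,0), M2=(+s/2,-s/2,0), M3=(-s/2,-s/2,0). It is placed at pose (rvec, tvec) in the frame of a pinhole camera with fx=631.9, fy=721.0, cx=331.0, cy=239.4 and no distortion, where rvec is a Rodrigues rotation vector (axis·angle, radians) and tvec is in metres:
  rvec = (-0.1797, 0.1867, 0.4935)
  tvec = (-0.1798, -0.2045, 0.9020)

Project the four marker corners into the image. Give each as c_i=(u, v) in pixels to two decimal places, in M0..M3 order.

Intrinsics K: fx=631.9, fy=721.0, cx=331.0, cy=239.4
Marker side s = 0.108 m; corners in marker frame (Z=0):
  M0 = (-0.0540, +0.0540, 0)
  M1 = (+0.0540, +0.0540, 0)
  M2 = (+0.0540, -0.0540, 0)
  M3 = (-0.0540, -0.0540, 0)
rvec = (-0.1797, 0.1867, 0.4935), |rvec| = θ = 0.55740 rad = 31.936°
Rodrigues: sinθ=0.52898, 1−cosθ=0.15136; R = I + sinθ·[k]× + (1−cosθ)·[k]×²:
    [+0.86437 -0.48468 +0.13398]
    [+0.45199 +0.86562 +0.21543]
    [-0.22039 -0.12565 +0.96729]
t = (-0.1798, -0.2045, 0.9020) m
M0: Pc = R·M0+t = (-0.25265, -0.18216, +0.90712); u = 631.9·(-0.25265)/0.90712 + 331.0 = 155.0039, v = 721.0·(-0.18216)/0.90712 + 239.4 = 94.6108
M1: Pc = R·M1+t = (-0.15930, -0.13335, +0.88331); u = 631.9·(-0.15930)/0.88331 + 331.0 = 217.0429, v = 721.0·(-0.13335)/0.88331 + 239.4 = 130.5547
M2: Pc = R·M2+t = (-0.10695, -0.22684, +0.89688); u = 631.9·(-0.10695)/0.89688 + 331.0 = 255.6475, v = 721.0·(-0.22684)/0.89688 + 239.4 = 57.0482
M3: Pc = R·M3+t = (-0.20030, -0.27565, +0.92069); u = 631.9·(-0.20030)/0.92069 + 331.0 = 193.5249, v = 721.0·(-0.27565)/0.92069 + 239.4 = 23.5345

c0=(155.00, 94.61) c1=(217.04, 130.55) c2=(255.65, 57.05) c3=(193.52, 23.53)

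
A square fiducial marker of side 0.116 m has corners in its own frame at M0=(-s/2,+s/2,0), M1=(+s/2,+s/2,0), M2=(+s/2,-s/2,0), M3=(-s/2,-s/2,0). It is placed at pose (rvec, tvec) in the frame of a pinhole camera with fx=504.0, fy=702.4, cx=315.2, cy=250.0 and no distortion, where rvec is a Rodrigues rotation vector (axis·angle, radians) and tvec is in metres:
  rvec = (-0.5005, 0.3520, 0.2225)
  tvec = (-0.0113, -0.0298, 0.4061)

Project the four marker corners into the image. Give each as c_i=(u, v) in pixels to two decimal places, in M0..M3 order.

Intrinsics K: fx=504.0, fy=702.4, cx=315.2, cy=250.0
Marker side s = 0.116 m; corners in marker frame (Z=0):
  M0 = (-0.0580, +0.0580, 0)
  M1 = (+0.0580, +0.0580, 0)
  M2 = (+0.0580, -0.0580, 0)
  M3 = (-0.0580, -0.0580, 0)
rvec = (-0.5005, 0.3520, 0.2225), |rvec| = θ = 0.65108 rad = 37.304°
Rodrigues: sinθ=0.60605, 1−cosθ=0.20457; R = I + sinθ·[k]× + (1−cosθ)·[k]×²:
    [+0.91631 -0.29213 +0.27391]
    [+0.12209 +0.85522 +0.50368]
    [-0.38139 -0.42808 +0.81932]
t = (-0.0113, -0.0298, 0.4061) m
M0: Pc = R·M0+t = (-0.08139, +0.01272, +0.40339); u = 504.0·(-0.08139)/0.40339 + 315.2 = 213.5112, v = 702.4·(+0.01272)/0.40339 + 250.0 = 272.1513
M1: Pc = R·M1+t = (+0.02490, +0.02688, +0.35915); u = 504.0·(+0.02490)/0.35915 + 315.2 = 350.1463, v = 702.4·(+0.02688)/0.35915 + 250.0 = 302.5779
M2: Pc = R·M2+t = (+0.05879, -0.07232, +0.40881); u = 504.0·(+0.05879)/0.40881 + 315.2 = 387.6791, v = 702.4·(-0.07232)/0.40881 + 250.0 = 125.7395
M3: Pc = R·M3+t = (-0.04750, -0.08648, +0.45305); u = 504.0·(-0.04750)/0.45305 + 315.2 = 262.3551, v = 702.4·(-0.08648)/0.45305 + 250.0 = 115.9167

c0=(213.51, 272.15) c1=(350.15, 302.58) c2=(387.68, 125.74) c3=(262.36, 115.92)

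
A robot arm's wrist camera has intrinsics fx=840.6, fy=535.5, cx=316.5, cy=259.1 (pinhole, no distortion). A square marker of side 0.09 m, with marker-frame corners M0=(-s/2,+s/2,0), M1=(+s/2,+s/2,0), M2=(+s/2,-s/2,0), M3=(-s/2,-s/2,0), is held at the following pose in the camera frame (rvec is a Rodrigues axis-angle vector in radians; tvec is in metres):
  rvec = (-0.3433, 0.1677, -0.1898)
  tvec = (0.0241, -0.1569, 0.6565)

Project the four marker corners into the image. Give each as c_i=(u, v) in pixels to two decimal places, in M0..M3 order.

Intrinsics K: fx=840.6, fy=535.5, cx=316.5, cy=259.1
Marker side s = 0.09 m; corners in marker frame (Z=0):
  M0 = (-0.0450, +0.0450, 0)
  M1 = (+0.0450, +0.0450, 0)
  M2 = (+0.0450, -0.0450, 0)
  M3 = (-0.0450, -0.0450, 0)
rvec = (-0.3433, 0.1677, -0.1898), |rvec| = θ = 0.42662 rad = 24.443°
Rodrigues: sinθ=0.41379, 1−cosθ=0.08963; R = I + sinθ·[k]× + (1−cosθ)·[k]×²:
    [+0.96841 +0.15574 +0.19475]
    [-0.21245 +0.92422 +0.31731]
    [-0.13057 -0.34866 +0.92811]
t = (0.0241, -0.1569, 0.6565) m
M0: Pc = R·M0+t = (-0.01247, -0.10575, +0.64669); u = 840.6·(-0.01247)/0.64669 + 316.5 = 300.2908, v = 535.5·(-0.10575)/0.64669 + 259.1 = 171.5318
M1: Pc = R·M1+t = (+0.07469, -0.12487, +0.63493); u = 840.6·(+0.07469)/0.63493 + 316.5 = 415.3791, v = 535.5·(-0.12487)/0.63493 + 259.1 = 153.7853
M2: Pc = R·M2+t = (+0.06067, -0.20805, +0.66631); u = 840.6·(+0.06067)/0.66631 + 316.5 = 393.0393, v = 535.5·(-0.20805)/0.66631 + 259.1 = 91.8953
M3: Pc = R·M3+t = (-0.02649, -0.18893, +0.67807); u = 840.6·(-0.02649)/0.67807 + 316.5 = 283.6641, v = 535.5·(-0.18893)/0.67807 + 259.1 = 109.8932

c0=(300.29, 171.53) c1=(415.38, 153.79) c2=(393.04, 91.90) c3=(283.66, 109.89)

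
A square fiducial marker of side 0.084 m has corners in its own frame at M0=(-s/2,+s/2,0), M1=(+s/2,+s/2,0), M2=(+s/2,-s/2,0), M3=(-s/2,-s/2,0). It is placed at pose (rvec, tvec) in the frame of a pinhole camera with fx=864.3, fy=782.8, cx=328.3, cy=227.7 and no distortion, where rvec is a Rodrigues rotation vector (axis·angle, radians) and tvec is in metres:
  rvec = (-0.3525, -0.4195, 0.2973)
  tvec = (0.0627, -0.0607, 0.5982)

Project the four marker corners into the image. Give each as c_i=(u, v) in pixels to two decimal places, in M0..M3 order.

Intrinsics K: fx=864.3, fy=782.8, cx=328.3, cy=227.7
Marker side s = 0.084 m; corners in marker frame (Z=0):
  M0 = (-0.0420, +0.0420, 0)
  M1 = (+0.0420, +0.0420, 0)
  M2 = (+0.0420, -0.0420, 0)
  M3 = (-0.0420, -0.0420, 0)
rvec = (-0.3525, -0.4195, 0.2973), |rvec| = θ = 0.62340 rad = 35.718°
Rodrigues: sinθ=0.58380, 1−cosθ=0.18810; R = I + sinθ·[k]× + (1−cosθ)·[k]×²:
    [+0.87204 -0.20684 -0.44358]
    [+0.34999 +0.89708 +0.26974]
    [+0.34213 -0.39047 +0.85468]
t = (0.0627, -0.0607, 0.5982) m
M0: Pc = R·M0+t = (+0.01739, -0.03772, +0.56743); u = 864.3·(+0.01739)/0.56743 + 328.3 = 354.7834, v = 782.8·(-0.03772)/0.56743 + 227.7 = 175.6602
M1: Pc = R·M1+t = (+0.09064, -0.00832, +0.59617); u = 864.3·(+0.09064)/0.59617 + 328.3 = 459.7036, v = 782.8·(-0.00832)/0.59617 + 227.7 = 216.7711
M2: Pc = R·M2+t = (+0.10801, -0.08368, +0.62897); u = 864.3·(+0.10801)/0.62897 + 328.3 = 476.7265, v = 782.8·(-0.08368)/0.62897 + 227.7 = 123.5567
M3: Pc = R·M3+t = (+0.03476, -0.11308, +0.60023); u = 864.3·(+0.03476)/0.60023 + 328.3 = 378.3548, v = 782.8·(-0.11308)/0.60023 + 227.7 = 80.2292

c0=(354.78, 175.66) c1=(459.70, 216.77) c2=(476.73, 123.56) c3=(378.35, 80.23)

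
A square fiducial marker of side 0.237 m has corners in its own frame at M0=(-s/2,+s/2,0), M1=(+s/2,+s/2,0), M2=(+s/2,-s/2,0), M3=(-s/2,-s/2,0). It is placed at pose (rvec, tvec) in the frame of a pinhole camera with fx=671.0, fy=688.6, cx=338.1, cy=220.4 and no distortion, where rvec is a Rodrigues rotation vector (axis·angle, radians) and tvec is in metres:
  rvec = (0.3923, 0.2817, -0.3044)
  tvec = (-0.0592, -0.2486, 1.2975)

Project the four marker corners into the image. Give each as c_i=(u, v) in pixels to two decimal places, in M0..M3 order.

Intrinsics K: fx=671.0, fy=688.6, cx=338.1, cy=220.4
Marker side s = 0.237 m; corners in marker frame (Z=0):
  M0 = (-0.1185, +0.1185, 0)
  M1 = (+0.1185, +0.1185, 0)
  M2 = (+0.1185, -0.1185, 0)
  M3 = (-0.1185, -0.1185, 0)
rvec = (0.3923, 0.2817, -0.3044), |rvec| = θ = 0.57089 rad = 32.709°
Rodrigues: sinθ=0.54038, 1−cosθ=0.15858; R = I + sinθ·[k]× + (1−cosθ)·[k]×²:
    [+0.91630 +0.34190 +0.20854]
    [-0.23436 +0.88003 -0.41306]
    [-0.32475 +0.32961 +0.88651]
t = (-0.0592, -0.2486, 1.2975) m
M0: Pc = R·M0+t = (-0.12727, -0.11654, +1.37504); u = 671.0·(-0.12727)/1.37504 + 338.1 = 275.9959, v = 688.6·(-0.11654)/1.37504 + 220.4 = 162.0364
M1: Pc = R·M1+t = (+0.08990, -0.17209, +1.29808); u = 671.0·(+0.08990)/1.29808 + 338.1 = 384.5697, v = 688.6·(-0.17209)/1.29808 + 220.4 = 129.1112
M2: Pc = R·M2+t = (+0.00887, -0.38066, +1.21996); u = 671.0·(+0.00887)/1.21996 + 338.1 = 342.9767, v = 688.6·(-0.38066)/1.21996 + 220.4 = 5.5405
M3: Pc = R·M3+t = (-0.20830, -0.32511, +1.29692); u = 671.0·(-0.20830)/1.29692 + 338.1 = 230.3314, v = 688.6·(-0.32511)/1.29692 + 220.4 = 47.7822

c0=(276.00, 162.04) c1=(384.57, 129.11) c2=(342.98, 5.54) c3=(230.33, 47.78)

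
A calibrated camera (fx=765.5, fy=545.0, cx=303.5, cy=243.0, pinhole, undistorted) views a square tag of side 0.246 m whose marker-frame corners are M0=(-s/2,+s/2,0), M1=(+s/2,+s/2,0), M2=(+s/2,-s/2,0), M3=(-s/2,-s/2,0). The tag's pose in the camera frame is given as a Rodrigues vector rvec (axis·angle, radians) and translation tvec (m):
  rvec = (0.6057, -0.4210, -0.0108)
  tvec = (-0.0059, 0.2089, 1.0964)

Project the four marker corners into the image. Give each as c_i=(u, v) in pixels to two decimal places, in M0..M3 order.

c0=(212.93, 402.21) c1=(362.21, 375.33) c2=(389.27, 289.27) c3=(221.83, 311.67)

Intrinsics K: fx=765.5, fy=545.0, cx=303.5, cy=243.0
Marker side s = 0.246 m; corners in marker frame (Z=0):
  M0 = (-0.1230, +0.1230, 0)
  M1 = (+0.1230, +0.1230, 0)
  M2 = (+0.1230, -0.1230, 0)
  M3 = (-0.1230, -0.1230, 0)
rvec = (0.6057, -0.4210, -0.0108), |rvec| = θ = 0.73772 rad = 42.268°
Rodrigues: sinθ=0.67260, 1−cosθ=0.26000; R = I + sinθ·[k]× + (1−cosθ)·[k]×²:
    [+0.91527 -0.11197 -0.38696]
    [-0.13167 +0.82468 -0.55006]
    [+0.38071 +0.55441 +0.74006]
t = (-0.0059, 0.2089, 1.0964) m
M0: Pc = R·M0+t = (-0.13225, +0.32653, +1.11776); u = 765.5·(-0.13225)/1.11776 + 303.5 = 212.9279, v = 545.0·(+0.32653)/1.11776 + 243.0 = 402.2099
M1: Pc = R·M1+t = (+0.09291, +0.29414, +1.21142); u = 765.5·(+0.09291)/1.21142 + 303.5 = 362.2072, v = 545.0·(+0.29414)/1.21142 + 243.0 = 375.3293
M2: Pc = R·M2+t = (+0.12045, +0.09127, +1.07504); u = 765.5·(+0.12045)/1.07504 + 303.5 = 389.2696, v = 545.0·(+0.09127)/1.07504 + 243.0 = 289.2700
M3: Pc = R·M3+t = (-0.10471, +0.12366, +0.98138); u = 765.5·(-0.10471)/0.98138 + 303.5 = 221.8273, v = 545.0·(+0.12366)/0.98138 + 243.0 = 311.6733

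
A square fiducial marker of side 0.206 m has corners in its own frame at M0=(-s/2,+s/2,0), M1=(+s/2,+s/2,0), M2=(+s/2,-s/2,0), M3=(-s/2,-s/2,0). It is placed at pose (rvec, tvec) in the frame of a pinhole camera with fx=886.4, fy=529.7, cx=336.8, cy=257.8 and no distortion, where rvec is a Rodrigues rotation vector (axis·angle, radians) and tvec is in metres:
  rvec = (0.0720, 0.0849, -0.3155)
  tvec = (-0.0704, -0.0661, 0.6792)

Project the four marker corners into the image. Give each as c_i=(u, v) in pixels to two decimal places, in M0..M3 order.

c0=(163.63, 305.93) c1=(414.71, 257.78) c2=(330.05, 101.86) c3=(77.04, 155.30)

Intrinsics K: fx=886.4, fy=529.7, cx=336.8, cy=257.8
Marker side s = 0.206 m; corners in marker frame (Z=0):
  M0 = (-0.1030, +0.1030, 0)
  M1 = (+0.1030, +0.1030, 0)
  M2 = (+0.1030, -0.1030, 0)
  M3 = (-0.1030, -0.1030, 0)
rvec = (0.0720, 0.0849, -0.3155), |rvec| = θ = 0.33456 rad = 19.169°
Rodrigues: sinθ=0.32836, 1−cosθ=0.05545; R = I + sinθ·[k]× + (1−cosθ)·[k]×²:
    [+0.94712 +0.31268 +0.07207]
    [-0.30662 +0.94812 -0.08393]
    [-0.09458 +0.05740 +0.99386]
t = (-0.0704, -0.0661, 0.6792) m
M0: Pc = R·M0+t = (-0.13575, +0.06314, +0.69485); u = 886.4·(-0.13575)/0.69485 + 336.8 = 163.6310, v = 529.7·(+0.06314)/0.69485 + 257.8 = 305.9318
M1: Pc = R·M1+t = (+0.05936, -0.00002, +0.67537); u = 886.4·(+0.05936)/0.67537 + 336.8 = 414.7067, v = 529.7·(-0.00002)/0.67537 + 257.8 = 257.7804
M2: Pc = R·M2+t = (-0.00505, -0.19534, +0.66355); u = 886.4·(-0.00505)/0.66355 + 336.8 = 330.0513, v = 529.7·(-0.19534)/0.66355 + 257.8 = 101.8640
M3: Pc = R·M3+t = (-0.20016, -0.13218, +0.68303); u = 886.4·(-0.20016)/0.68303 + 336.8 = 77.0441, v = 529.7·(-0.13218)/0.68303 + 257.8 = 155.2962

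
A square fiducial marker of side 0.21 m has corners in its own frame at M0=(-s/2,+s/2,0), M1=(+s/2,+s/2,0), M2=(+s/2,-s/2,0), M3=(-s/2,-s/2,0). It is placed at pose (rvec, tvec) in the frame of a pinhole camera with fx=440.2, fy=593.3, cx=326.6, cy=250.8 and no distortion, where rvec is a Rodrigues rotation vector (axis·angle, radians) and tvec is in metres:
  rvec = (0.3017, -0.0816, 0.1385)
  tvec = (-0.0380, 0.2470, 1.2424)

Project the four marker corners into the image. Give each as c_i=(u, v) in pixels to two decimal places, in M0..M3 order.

Intrinsics K: fx=440.2, fy=593.3, cx=326.6, cy=250.8
Marker side s = 0.21 m; corners in marker frame (Z=0):
  M0 = (-0.1050, +0.1050, 0)
  M1 = (+0.1050, +0.1050, 0)
  M2 = (+0.1050, -0.1050, 0)
  M3 = (-0.1050, -0.1050, 0)
rvec = (0.3017, -0.0816, 0.1385), |rvec| = θ = 0.34185 rad = 19.587°
Rodrigues: sinθ=0.33523, 1−cosθ=0.05787; R = I + sinθ·[k]× + (1−cosθ)·[k]×²:
    [+0.98720 -0.14801 -0.05933]
    [+0.12363 +0.94543 -0.30145]
    [+0.10071 +0.29026 +0.95163]
t = (-0.0380, 0.2470, 1.2424) m
M0: Pc = R·M0+t = (-0.15720, +0.33329, +1.26230); u = 440.2·(-0.15720)/1.26230 + 326.6 = 271.7809, v = 593.3·(+0.33329)/1.26230 + 250.8 = 407.4507
M1: Pc = R·M1+t = (+0.05012, +0.35925, +1.28345); u = 440.2·(+0.05012)/1.28345 + 326.6 = 343.7887, v = 593.3·(+0.35925)/1.28345 + 250.8 = 416.8707
M2: Pc = R·M2+t = (+0.08120, +0.16071, +1.22250); u = 440.2·(+0.08120)/1.22250 + 326.6 = 355.8378, v = 593.3·(+0.16071)/1.22250 + 250.8 = 328.7958
M3: Pc = R·M3+t = (-0.12612, +0.13475, +1.20135); u = 440.2·(-0.12612)/1.20135 + 326.6 = 280.3885, v = 593.3·(+0.13475)/1.20135 + 250.8 = 317.3472

c0=(271.78, 407.45) c1=(343.79, 416.87) c2=(355.84, 328.80) c3=(280.39, 317.35)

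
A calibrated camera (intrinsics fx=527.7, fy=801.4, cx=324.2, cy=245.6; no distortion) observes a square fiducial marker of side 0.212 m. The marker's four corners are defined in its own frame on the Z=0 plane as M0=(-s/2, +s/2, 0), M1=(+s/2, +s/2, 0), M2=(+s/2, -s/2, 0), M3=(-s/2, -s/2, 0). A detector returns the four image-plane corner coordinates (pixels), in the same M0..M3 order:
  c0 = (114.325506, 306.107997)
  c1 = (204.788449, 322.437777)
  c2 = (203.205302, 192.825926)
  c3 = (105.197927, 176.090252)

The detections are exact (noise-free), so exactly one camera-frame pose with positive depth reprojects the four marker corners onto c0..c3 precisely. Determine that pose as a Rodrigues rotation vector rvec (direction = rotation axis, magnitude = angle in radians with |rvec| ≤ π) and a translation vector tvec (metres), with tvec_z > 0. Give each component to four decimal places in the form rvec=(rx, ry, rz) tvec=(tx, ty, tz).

rvec=(0.4559, 0.0645, 0.1025) tvec=(-0.3698, 0.0092, 1.1658)

Intrinsics K: fx=527.7, fy=801.4, cx=324.2, cy=245.6
Marker side s = 0.212 m; corners in marker frame (Z=0):
  M0 = (-0.1060, +0.1060, 0)
  M1 = (+0.1060, +0.1060, 0)
  M2 = (+0.1060, -0.1060, 0)
  M3 = (-0.1060, -0.1060, 0)
Detected image corners:
  c0 = (114.325506, 306.107997) px
  c1 = (204.788449, 322.437777) px
  c2 = (203.205302, 192.825926) px
  c3 = (105.197927, 176.090252) px
Planar DLT: solve 8×8 A·h = b for H (H[2,2]=1):
  H  [+438.52014 +84.86782 +156.81926]
  H  [+69.57005 +706.98369 +251.94742]
  H  [-0.03359 +0.37955 +1.00000]
B = K⁻¹H; ‖b₁‖=0.857815, ‖b₂‖=0.857815; λ = 2/(‖b₁‖+‖b₂‖) = 1.165753, sign → tz>0 ⇒ λ=+1.165753
r₁ = λ·B[:,0] = (+0.99280,+0.11320,-0.03916); r₂ = λ·B[:,1] = (-0.08435,+0.89281,+0.44246)
r₃ = r₁×r₂ = (+0.08505,-0.43597,+0.89593); SVD([r₁ r₂ r₃]) → R = UVᵀ:
  R  [+0.99280 -0.08435 +0.08505]
  R  [+0.11320 +0.89281 -0.43597]
  R  [-0.03916 +0.44246 +0.89593]
t = (-0.36976, +0.00923, +1.16575) m
tr R = 2.781546; θ = arccos((tr R − 1)/2) = 0.471753 rad = 27.029°
axis k = ((R−Rᵀ)₃₂, (R−Rᵀ)₁₃, (R−Rᵀ)₂₁) / (2 sinθ) = (+0.966481, +0.136652, +0.217349)
rvec = θ·k = (+0.455940, +0.064466, +0.102535)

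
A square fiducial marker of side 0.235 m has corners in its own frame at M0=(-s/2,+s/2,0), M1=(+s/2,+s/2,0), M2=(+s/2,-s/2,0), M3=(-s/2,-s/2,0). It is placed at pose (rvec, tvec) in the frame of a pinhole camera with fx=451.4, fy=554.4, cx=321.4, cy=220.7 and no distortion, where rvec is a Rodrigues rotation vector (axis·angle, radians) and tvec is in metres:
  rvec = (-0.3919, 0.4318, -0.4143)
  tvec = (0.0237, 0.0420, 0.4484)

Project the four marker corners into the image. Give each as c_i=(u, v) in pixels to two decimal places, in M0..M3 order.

Intrinsics K: fx=451.4, fy=554.4, cx=321.4, cy=220.7
Marker side s = 0.235 m; corners in marker frame (Z=0):
  M0 = (-0.1175, +0.1175, 0)
  M1 = (+0.1175, +0.1175, 0)
  M2 = (+0.1175, -0.1175, 0)
  M3 = (-0.1175, -0.1175, 0)
rvec = (-0.3919, 0.4318, -0.4143), |rvec| = θ = 0.71532 rad = 40.985°
Rodrigues: sinθ=0.65586, 1−cosθ=0.24512; R = I + sinθ·[k]× + (1−cosθ)·[k]×²:
    [+0.82846 +0.29880 +0.47369]
    [-0.46093 +0.84420 +0.27363]
    [-0.31813 -0.44502 +0.83711]
t = (0.0237, 0.0420, 0.4484) m
M0: Pc = R·M0+t = (-0.03854, +0.19535, +0.43349); u = 451.4·(-0.03854)/0.43349 + 321.4 = 281.2728, v = 554.4·(+0.19535)/0.43349 + 220.7 = 470.5406
M1: Pc = R·M1+t = (+0.15615, +0.08703, +0.35873); u = 451.4·(+0.15615)/0.35873 + 321.4 = 517.8910, v = 554.4·(+0.08703)/0.35873 + 220.7 = 355.2083
M2: Pc = R·M2+t = (+0.08594, -0.11135, +0.46331); u = 451.4·(+0.08594)/0.46331 + 321.4 = 405.1261, v = 554.4·(-0.11135)/0.46331 + 220.7 = 87.4548
M3: Pc = R·M3+t = (-0.10875, -0.00303, +0.53807); u = 451.4·(-0.10875)/0.53807 + 321.4 = 230.1649, v = 554.4·(-0.00303)/0.53807 + 220.7 = 217.5730

c0=(281.27, 470.54) c1=(517.89, 355.21) c2=(405.13, 87.45) c3=(230.16, 217.57)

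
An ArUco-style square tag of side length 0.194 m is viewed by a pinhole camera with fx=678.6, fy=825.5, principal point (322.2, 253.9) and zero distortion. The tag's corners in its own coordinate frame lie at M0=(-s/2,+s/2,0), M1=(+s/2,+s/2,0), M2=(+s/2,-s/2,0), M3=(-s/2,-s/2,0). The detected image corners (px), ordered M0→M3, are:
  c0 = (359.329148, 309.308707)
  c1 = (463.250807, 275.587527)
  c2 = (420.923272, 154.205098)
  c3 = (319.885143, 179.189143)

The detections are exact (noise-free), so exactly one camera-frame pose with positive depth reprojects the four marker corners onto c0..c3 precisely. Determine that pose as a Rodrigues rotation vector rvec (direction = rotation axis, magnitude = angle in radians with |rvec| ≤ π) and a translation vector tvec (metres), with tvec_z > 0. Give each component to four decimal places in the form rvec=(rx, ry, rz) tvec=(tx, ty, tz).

rvec=(-0.3580, -0.3017, -0.2836) tvec=(0.1163, -0.0362, 1.1339)

Intrinsics K: fx=678.6, fy=825.5, cx=322.2, cy=253.9
Marker side s = 0.194 m; corners in marker frame (Z=0):
  M0 = (-0.0970, +0.0970, 0)
  M1 = (+0.0970, +0.0970, 0)
  M2 = (+0.0970, -0.0970, 0)
  M3 = (-0.0970, -0.0970, 0)
Detected image corners:
  c0 = (359.329148, 309.308707) px
  c1 = (463.250807, 275.587527) px
  c2 = (420.923272, 154.205098) px
  c3 = (319.885143, 179.189143) px
Planar DLT: solve 8×8 A·h = b for H (H[2,2]=1):
  H  [+644.00611 +108.01777 +391.79928]
  H  [-82.62154 +587.08456 +227.54386]
  H  [+0.29666 -0.26340 +1.00000]
B = K⁻¹H; ‖b₁‖=0.881901, ‖b₂‖=0.881901; λ = 2/(‖b₁‖+‖b₂‖) = 1.133915, sign → tz>0 ⇒ λ=+1.133915
r₁ = λ·B[:,0] = (+0.91639,-0.21695,+0.33639); r₂ = λ·B[:,1] = (+0.32230,+0.89829,-0.29867)
r₃ = r₁×r₂ = (-0.23738,+0.38212,+0.89311); SVD([r₁ r₂ r₃]) → R = UVᵀ:
  R  [+0.91639 +0.32230 -0.23738]
  R  [-0.21695 +0.89829 +0.38212]
  R  [+0.33639 -0.29867 +0.89311]
t = (+0.11630, -0.03620, +1.13391) m
tr R = 2.707786; θ = arccos((tr R − 1)/2) = 0.547377 rad = 31.362°
axis k = ((R−Rᵀ)₃₂, (R−Rᵀ)₁₃, (R−Rᵀ)₂₁) / (2 sinθ) = (-0.654035, -0.551221, -0.518067)
rvec = θ·k = (-0.358004, -0.301725, -0.283578)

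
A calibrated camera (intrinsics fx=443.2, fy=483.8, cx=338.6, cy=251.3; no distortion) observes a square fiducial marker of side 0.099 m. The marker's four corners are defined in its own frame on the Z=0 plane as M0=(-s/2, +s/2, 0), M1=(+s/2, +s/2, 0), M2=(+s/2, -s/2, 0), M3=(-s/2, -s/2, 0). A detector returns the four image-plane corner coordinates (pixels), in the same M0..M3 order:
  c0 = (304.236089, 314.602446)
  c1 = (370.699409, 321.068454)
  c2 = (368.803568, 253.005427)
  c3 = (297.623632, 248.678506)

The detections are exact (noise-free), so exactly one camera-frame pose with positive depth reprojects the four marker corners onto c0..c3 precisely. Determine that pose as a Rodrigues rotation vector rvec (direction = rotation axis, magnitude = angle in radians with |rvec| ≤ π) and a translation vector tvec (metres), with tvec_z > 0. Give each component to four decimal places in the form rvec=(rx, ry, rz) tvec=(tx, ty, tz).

rvec=(0.4638, 0.2458, -0.0017) tvec=(-0.0053, 0.0437, 0.6184)

Intrinsics K: fx=443.2, fy=483.8, cx=338.6, cy=251.3
Marker side s = 0.099 m; corners in marker frame (Z=0):
  M0 = (-0.0495, +0.0495, 0)
  M1 = (+0.0495, +0.0495, 0)
  M2 = (+0.0495, -0.0495, 0)
  M3 = (-0.0495, -0.0495, 0)
Detected image corners:
  c0 = (304.236089, 314.602446) px
  c1 = (370.699409, 321.068454) px
  c2 = (368.803568, 253.005427) px
  c3 = (297.623632, 248.678506) px
Planar DLT: solve 8×8 A·h = b for H (H[2,2]=1):
  H  [+566.83444 +283.44369 +334.76846]
  H  [-53.20713 +880.01746 +285.47473]
  H  [-0.38018 +0.71576 +1.00000]
B = K⁻¹H; ‖b₁‖=1.617172, ‖b₂‖=1.617172; λ = 2/(‖b₁‖+‖b₂‖) = 0.618364, sign → tz>0 ⇒ λ=+0.618364
r₁ = λ·B[:,0] = (+0.97047,+0.05411,-0.23509); r₂ = λ·B[:,1] = (+0.05733,+0.89488,+0.44260)
r₃ = r₁×r₂ = (+0.23432,-0.44301,+0.86535); SVD([r₁ r₂ r₃]) → R = UVᵀ:
  R  [+0.97047 +0.05733 +0.23432]
  R  [+0.05411 +0.89488 -0.44301]
  R  [-0.23509 +0.44260 +0.86535]
t = (-0.00535, +0.04368, +0.61836) m
tr R = 2.730705; θ = arccos((tr R − 1)/2) = 0.524943 rad = 30.077°
axis k = ((R−Rᵀ)₃₂, (R−Rᵀ)₁₃, (R−Rᵀ)₂₁) / (2 sinθ) = (+0.883551, +0.468324, -0.003212)
rvec = θ·k = (+0.463814, +0.245843, -0.001686)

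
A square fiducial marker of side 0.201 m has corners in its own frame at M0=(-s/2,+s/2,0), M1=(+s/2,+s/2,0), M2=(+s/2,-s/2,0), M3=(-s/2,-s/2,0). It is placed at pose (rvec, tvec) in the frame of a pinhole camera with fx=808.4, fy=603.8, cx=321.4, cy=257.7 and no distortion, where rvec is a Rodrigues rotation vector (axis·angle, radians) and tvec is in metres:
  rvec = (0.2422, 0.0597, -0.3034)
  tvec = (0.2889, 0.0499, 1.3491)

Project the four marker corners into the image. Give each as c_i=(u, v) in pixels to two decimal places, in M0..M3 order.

c0=(452.24, 332.84) c1=(567.69, 308.19) c2=(538.87, 224.63) c3=(419.87, 251.31)

Intrinsics K: fx=808.4, fy=603.8, cx=321.4, cy=257.7
Marker side s = 0.201 m; corners in marker frame (Z=0):
  M0 = (-0.1005, +0.1005, 0)
  M1 = (+0.1005, +0.1005, 0)
  M2 = (+0.1005, -0.1005, 0)
  M3 = (-0.1005, -0.1005, 0)
rvec = (0.2422, 0.0597, -0.3034), |rvec| = θ = 0.39278 rad = 22.505°
Rodrigues: sinθ=0.38276, 1−cosθ=0.07615; R = I + sinθ·[k]× + (1−cosθ)·[k]×²:
    [+0.95280 +0.30280 +0.02190]
    [-0.28852 +0.92561 -0.24496]
    [-0.09445 +0.22708 +0.96929]
t = (0.2889, 0.0499, 1.3491) m
M0: Pc = R·M0+t = (+0.22357, +0.17192, +1.38141); u = 808.4·(+0.22357)/1.38141 + 321.4 = 452.2351, v = 603.8·(+0.17192)/1.38141 + 257.7 = 332.8442
M1: Pc = R·M1+t = (+0.41509, +0.11393, +1.36243); u = 808.4·(+0.41509)/1.36243 + 321.4 = 567.6931, v = 603.8·(+0.11393)/1.36243 + 257.7 = 308.1901
M2: Pc = R·M2+t = (+0.35423, -0.07212, +1.31679); u = 808.4·(+0.35423)/1.31679 + 321.4 = 538.8659, v = 603.8·(-0.07212)/1.31679 + 257.7 = 224.6301
M3: Pc = R·M3+t = (+0.16271, -0.01413, +1.33577); u = 808.4·(+0.16271)/1.33577 + 321.4 = 419.8724, v = 603.8·(-0.01413)/1.33577 + 257.7 = 251.3142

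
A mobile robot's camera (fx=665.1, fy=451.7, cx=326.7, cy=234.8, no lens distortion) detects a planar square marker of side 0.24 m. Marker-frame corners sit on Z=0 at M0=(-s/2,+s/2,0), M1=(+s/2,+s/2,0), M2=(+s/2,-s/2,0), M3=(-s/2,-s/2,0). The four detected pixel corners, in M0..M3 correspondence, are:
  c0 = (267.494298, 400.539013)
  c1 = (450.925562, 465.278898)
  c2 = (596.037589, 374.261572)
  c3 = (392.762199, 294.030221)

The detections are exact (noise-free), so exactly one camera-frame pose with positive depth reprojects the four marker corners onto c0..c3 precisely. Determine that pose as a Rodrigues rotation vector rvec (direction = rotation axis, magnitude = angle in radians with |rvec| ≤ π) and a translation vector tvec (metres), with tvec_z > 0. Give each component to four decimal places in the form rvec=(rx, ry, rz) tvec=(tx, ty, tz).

rvec=(0.4475, -0.0368, 0.5596) tvec=(0.1008, 0.2321, 0.6846)

Intrinsics K: fx=665.1, fy=451.7, cx=326.7, cy=234.8
Marker side s = 0.24 m; corners in marker frame (Z=0):
  M0 = (-0.1200, +0.1200, 0)
  M1 = (+0.1200, +0.1200, 0)
  M2 = (+0.1200, -0.1200, 0)
  M3 = (-0.1200, -0.1200, 0)
Detected image corners:
  c0 = (267.494298, 400.539013) px
  c1 = (450.925562, 465.278898) px
  c2 = (596.037589, 374.261572) px
  c3 = (392.762199, 294.030221) px
Planar DLT: solve 8×8 A·h = b for H (H[2,2]=1):
  H  [+898.55779 -314.89489 +424.66749]
  H  [+385.86254 +634.85362 +387.96804]
  H  [+0.22450 +0.58460 +1.00000]
B = K⁻¹H; ‖b₁‖=1.460752, ‖b₂‖=1.460752; λ = 2/(‖b₁‖+‖b₂‖) = 0.684579, sign → tz>0 ⇒ λ=+0.684579
r₁ = λ·B[:,0] = (+0.84938,+0.50491,+0.15369); r₂ = λ·B[:,1] = (-0.52070,+0.75413,+0.40021)
r₃ = r₁×r₂ = (+0.08616,-0.41995,+0.90345); SVD([r₁ r₂ r₃]) → R = UVᵀ:
  R  [+0.84938 -0.52070 +0.08616]
  R  [+0.50491 +0.75413 -0.41995]
  R  [+0.15369 +0.40021 +0.90345]
t = (+0.10084, +0.23214, +0.68458) m
tr R = 2.506954; θ = arccos((tr R − 1)/2) = 0.717462 rad = 41.108°
axis k = ((R−Rᵀ)₃₂, (R−Rᵀ)₁₃, (R−Rᵀ)₂₁) / (2 sinθ) = (+0.623719, -0.051352, +0.779960)
rvec = θ·k = (+0.447494, -0.036843, +0.559592)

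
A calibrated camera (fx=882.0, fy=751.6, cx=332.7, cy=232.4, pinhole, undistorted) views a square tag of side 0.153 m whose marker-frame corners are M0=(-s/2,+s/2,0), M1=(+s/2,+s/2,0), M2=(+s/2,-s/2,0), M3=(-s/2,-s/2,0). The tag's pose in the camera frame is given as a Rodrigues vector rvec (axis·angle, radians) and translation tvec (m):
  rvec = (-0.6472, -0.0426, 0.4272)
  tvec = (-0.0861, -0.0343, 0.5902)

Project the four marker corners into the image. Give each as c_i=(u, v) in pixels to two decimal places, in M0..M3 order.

c0=(38.06, 218.56) c1=(259.23, 303.44) c2=(349.81, 162.51) c3=(157.84, 92.73)

Intrinsics K: fx=882.0, fy=751.6, cx=332.7, cy=232.4
Marker side s = 0.153 m; corners in marker frame (Z=0):
  M0 = (-0.0765, +0.0765, 0)
  M1 = (+0.0765, +0.0765, 0)
  M2 = (+0.0765, -0.0765, 0)
  M3 = (-0.0765, -0.0765, 0)
rvec = (-0.6472, -0.0426, 0.4272), |rvec| = θ = 0.77665 rad = 44.499°
Rodrigues: sinθ=0.70089, 1−cosθ=0.28673; R = I + sinθ·[k]× + (1−cosθ)·[k]×²:
    [+0.91238 -0.37242 -0.16988]
    [+0.39864 +0.71413 +0.57542]
    [-0.09299 -0.59272 +0.80002]
t = (-0.0861, -0.0343, 0.5902) m
M0: Pc = R·M0+t = (-0.18439, -0.01016, +0.55197); u = 882.0·(-0.18439)/0.55197 + 332.7 = 38.0646, v = 751.6·(-0.01016)/0.55197 + 232.4 = 218.5589
M1: Pc = R·M1+t = (-0.04479, +0.05083, +0.53774); u = 882.0·(-0.04479)/0.53774 + 332.7 = 259.2308, v = 751.6·(+0.05083)/0.53774 + 232.4 = 303.4400
M2: Pc = R·M2+t = (+0.01219, -0.05844, +0.62843); u = 882.0·(+0.01219)/0.62843 + 332.7 = 349.8054, v = 751.6·(-0.05844)/0.62843 + 232.4 = 162.5117
M3: Pc = R·M3+t = (-0.12741, -0.11943, +0.64266); u = 882.0·(-0.12741)/0.64266 + 332.7 = 157.8433, v = 751.6·(-0.11943)/0.64266 + 232.4 = 92.7282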